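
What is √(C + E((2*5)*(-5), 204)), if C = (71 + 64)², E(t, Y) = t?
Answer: 5*√727 ≈ 134.81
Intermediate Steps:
C = 18225 (C = 135² = 18225)
√(C + E((2*5)*(-5), 204)) = √(18225 + (2*5)*(-5)) = √(18225 + 10*(-5)) = √(18225 - 50) = √18175 = 5*√727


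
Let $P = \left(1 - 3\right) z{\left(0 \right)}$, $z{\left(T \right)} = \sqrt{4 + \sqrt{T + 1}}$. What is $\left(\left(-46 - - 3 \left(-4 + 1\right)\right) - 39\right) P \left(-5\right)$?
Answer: $- 940 \sqrt{5} \approx -2101.9$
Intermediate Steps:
$z{\left(T \right)} = \sqrt{4 + \sqrt{1 + T}}$
$P = - 2 \sqrt{5}$ ($P = \left(1 - 3\right) \sqrt{4 + \sqrt{1 + 0}} = - 2 \sqrt{4 + \sqrt{1}} = - 2 \sqrt{4 + 1} = - 2 \sqrt{5} \approx -4.4721$)
$\left(\left(-46 - - 3 \left(-4 + 1\right)\right) - 39\right) P \left(-5\right) = \left(\left(-46 - - 3 \left(-4 + 1\right)\right) - 39\right) - 2 \sqrt{5} \left(-5\right) = \left(\left(-46 - \left(-3\right) \left(-3\right)\right) - 39\right) 10 \sqrt{5} = \left(\left(-46 - 9\right) - 39\right) 10 \sqrt{5} = \left(-55 - 39\right) 10 \sqrt{5} = - 94 \cdot 10 \sqrt{5} = - 940 \sqrt{5}$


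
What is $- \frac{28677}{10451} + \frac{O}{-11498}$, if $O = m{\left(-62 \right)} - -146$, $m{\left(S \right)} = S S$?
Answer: $- \frac{185713818}{60082799} \approx -3.091$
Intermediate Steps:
$m{\left(S \right)} = S^{2}$
$O = 3990$ ($O = \left(-62\right)^{2} - -146 = 3844 + 146 = 3990$)
$- \frac{28677}{10451} + \frac{O}{-11498} = - \frac{28677}{10451} + \frac{3990}{-11498} = \left(-28677\right) \frac{1}{10451} + 3990 \left(- \frac{1}{11498}\right) = - \frac{28677}{10451} - \frac{1995}{5749} = - \frac{185713818}{60082799}$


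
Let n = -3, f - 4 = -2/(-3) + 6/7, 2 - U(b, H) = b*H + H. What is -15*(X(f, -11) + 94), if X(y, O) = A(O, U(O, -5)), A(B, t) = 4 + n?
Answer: -1425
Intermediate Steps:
U(b, H) = 2 - H - H*b (U(b, H) = 2 - (b*H + H) = 2 - (H*b + H) = 2 - (H + H*b) = 2 + (-H - H*b) = 2 - H - H*b)
f = 116/21 (f = 4 + (-2/(-3) + 6/7) = 4 + (-2*(-1/3) + 6*(1/7)) = 4 + (2/3 + 6/7) = 4 + 32/21 = 116/21 ≈ 5.5238)
A(B, t) = 1 (A(B, t) = 4 - 3 = 1)
X(y, O) = 1
-15*(X(f, -11) + 94) = -15*(1 + 94) = -15*95 = -1425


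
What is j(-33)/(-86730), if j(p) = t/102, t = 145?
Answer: -29/1769292 ≈ -1.6391e-5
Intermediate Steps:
j(p) = 145/102
j(-33)/(-86730) = (145/102)/(-86730) = (145/102)*(-1/86730) = -29/1769292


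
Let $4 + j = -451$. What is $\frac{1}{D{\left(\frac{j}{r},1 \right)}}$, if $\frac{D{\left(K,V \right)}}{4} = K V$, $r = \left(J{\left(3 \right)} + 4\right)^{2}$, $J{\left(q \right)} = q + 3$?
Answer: $- \frac{5}{91} \approx -0.054945$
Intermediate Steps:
$j = -455$ ($j = -4 - 451 = -455$)
$J{\left(q \right)} = 3 + q$
$r = 100$ ($r = \left(\left(3 + 3\right) + 4\right)^{2} = \left(6 + 4\right)^{2} = 10^{2} = 100$)
$D{\left(K,V \right)} = 4 K V$
$\frac{1}{D{\left(\frac{j}{r},1 \right)}} = \frac{1}{4 \left(- \frac{455}{100}\right) 1} = \frac{1}{4 \left(\left(-455\right) \frac{1}{100}\right) 1} = \frac{1}{4 \left(- \frac{91}{20}\right) 1} = \frac{1}{- \frac{91}{5}} = - \frac{5}{91}$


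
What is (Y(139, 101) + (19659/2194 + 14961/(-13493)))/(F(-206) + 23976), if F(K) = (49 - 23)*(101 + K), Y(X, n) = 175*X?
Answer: 720341026103/628958977932 ≈ 1.1453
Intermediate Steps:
F(K) = 2626 + 26*K (F(K) = 26*(101 + K) = 2626 + 26*K)
(Y(139, 101) + (19659/2194 + 14961/(-13493)))/(F(-206) + 23976) = (175*139 + (19659/2194 + 14961/(-13493)))/((2626 + 26*(-206)) + 23976) = (24325 + (19659*(1/2194) + 14961*(-1/13493)))/((2626 - 5356) + 23976) = (24325 + (19659/2194 - 14961/13493))/(-2730 + 23976) = (24325 + 232434453/29603642)/21246 = (720341026103/29603642)*(1/21246) = 720341026103/628958977932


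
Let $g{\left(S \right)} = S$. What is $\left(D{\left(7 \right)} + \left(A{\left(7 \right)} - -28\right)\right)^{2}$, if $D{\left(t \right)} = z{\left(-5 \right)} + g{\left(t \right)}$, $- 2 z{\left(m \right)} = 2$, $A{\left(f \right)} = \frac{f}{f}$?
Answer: $1225$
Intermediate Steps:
$A{\left(f \right)} = 1$
$z{\left(m \right)} = -1$ ($z{\left(m \right)} = \left(- \frac{1}{2}\right) 2 = -1$)
$D{\left(t \right)} = -1 + t$
$\left(D{\left(7 \right)} + \left(A{\left(7 \right)} - -28\right)\right)^{2} = \left(\left(-1 + 7\right) + \left(1 - -28\right)\right)^{2} = \left(6 + \left(1 + 28\right)\right)^{2} = \left(6 + 29\right)^{2} = 35^{2} = 1225$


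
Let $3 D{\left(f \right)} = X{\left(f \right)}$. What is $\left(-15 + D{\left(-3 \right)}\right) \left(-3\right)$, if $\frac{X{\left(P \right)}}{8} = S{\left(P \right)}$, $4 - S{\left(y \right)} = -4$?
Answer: $-19$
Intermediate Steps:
$S{\left(y \right)} = 8$ ($S{\left(y \right)} = 4 - -4 = 4 + 4 = 8$)
$X{\left(P \right)} = 64$ ($X{\left(P \right)} = 8 \cdot 8 = 64$)
$D{\left(f \right)} = \frac{64}{3}$ ($D{\left(f \right)} = \frac{1}{3} \cdot 64 = \frac{64}{3}$)
$\left(-15 + D{\left(-3 \right)}\right) \left(-3\right) = \left(-15 + \frac{64}{3}\right) \left(-3\right) = \frac{19}{3} \left(-3\right) = -19$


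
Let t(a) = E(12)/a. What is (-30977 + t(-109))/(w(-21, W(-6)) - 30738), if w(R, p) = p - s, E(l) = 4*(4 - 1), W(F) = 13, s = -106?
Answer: 3376505/3337471 ≈ 1.0117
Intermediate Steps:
E(l) = 12 (E(l) = 4*3 = 12)
t(a) = 12/a
w(R, p) = 106 + p (w(R, p) = p - 1*(-106) = p + 106 = 106 + p)
(-30977 + t(-109))/(w(-21, W(-6)) - 30738) = (-30977 + 12/(-109))/((106 + 13) - 30738) = (-30977 + 12*(-1/109))/(119 - 30738) = (-30977 - 12/109)/(-30619) = -3376505/109*(-1/30619) = 3376505/3337471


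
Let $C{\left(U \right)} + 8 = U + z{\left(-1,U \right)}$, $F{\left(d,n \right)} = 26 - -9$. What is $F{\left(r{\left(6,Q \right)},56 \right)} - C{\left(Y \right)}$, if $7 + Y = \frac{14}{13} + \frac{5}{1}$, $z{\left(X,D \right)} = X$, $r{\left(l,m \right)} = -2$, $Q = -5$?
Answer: $\frac{584}{13} \approx 44.923$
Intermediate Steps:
$F{\left(d,n \right)} = 35$ ($F{\left(d,n \right)} = 26 + 9 = 35$)
$Y = - \frac{12}{13}$ ($Y = -7 + \left(\frac{14}{13} + \frac{5}{1}\right) = -7 + \left(14 \cdot \frac{1}{13} + 5 \cdot 1\right) = -7 + \left(\frac{14}{13} + 5\right) = -7 + \frac{79}{13} = - \frac{12}{13} \approx -0.92308$)
$C{\left(U \right)} = -9 + U$ ($C{\left(U \right)} = -8 + \left(U - 1\right) = -8 + \left(-1 + U\right) = -9 + U$)
$F{\left(r{\left(6,Q \right)},56 \right)} - C{\left(Y \right)} = 35 - \left(-9 - \frac{12}{13}\right) = 35 - - \frac{129}{13} = 35 + \frac{129}{13} = \frac{584}{13}$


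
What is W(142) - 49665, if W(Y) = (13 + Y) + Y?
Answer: -49368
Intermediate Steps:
W(Y) = 13 + 2*Y
W(142) - 49665 = (13 + 2*142) - 49665 = (13 + 284) - 49665 = 297 - 49665 = -49368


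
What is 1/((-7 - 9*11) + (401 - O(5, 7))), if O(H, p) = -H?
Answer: 1/300 ≈ 0.0033333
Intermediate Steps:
1/((-7 - 9*11) + (401 - O(5, 7))) = 1/((-7 - 9*11) + (401 - (-1)*5)) = 1/((-7 - 99) + (401 - 1*(-5))) = 1/(-106 + (401 + 5)) = 1/(-106 + 406) = 1/300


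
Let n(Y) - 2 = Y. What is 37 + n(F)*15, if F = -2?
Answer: 37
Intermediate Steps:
n(Y) = 2 + Y
37 + n(F)*15 = 37 + (2 - 2)*15 = 37 + 0*15 = 37 + 0 = 37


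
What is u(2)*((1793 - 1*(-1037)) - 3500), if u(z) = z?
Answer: -1340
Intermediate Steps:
u(2)*((1793 - 1*(-1037)) - 3500) = 2*((1793 - 1*(-1037)) - 3500) = 2*((1793 + 1037) - 3500) = 2*(2830 - 3500) = 2*(-670) = -1340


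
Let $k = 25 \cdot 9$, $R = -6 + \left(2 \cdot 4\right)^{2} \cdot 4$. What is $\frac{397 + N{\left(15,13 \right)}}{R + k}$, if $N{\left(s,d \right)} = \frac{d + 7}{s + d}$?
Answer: $\frac{2784}{3325} \approx 0.83729$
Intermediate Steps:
$N{\left(s,d \right)} = \frac{7 + d}{d + s}$
$R = 250$ ($R = -6 + 8^{2} \cdot 4 = -6 + 64 \cdot 4 = -6 + 256 = 250$)
$k = 225$
$\frac{397 + N{\left(15,13 \right)}}{R + k} = \frac{397 + \frac{7 + 13}{13 + 15}}{250 + 225} = \frac{397 + \frac{1}{28} \cdot 20}{475} = \left(397 + \frac{1}{28} \cdot 20\right) \frac{1}{475} = \left(397 + \frac{5}{7}\right) \frac{1}{475} = \frac{2784}{7} \cdot \frac{1}{475} = \frac{2784}{3325}$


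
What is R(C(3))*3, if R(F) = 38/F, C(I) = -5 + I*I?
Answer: 57/2 ≈ 28.500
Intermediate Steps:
C(I) = -5 + I²
R(C(3))*3 = (38/(-5 + 3²))*3 = (38/(-5 + 9))*3 = (38/4)*3 = (38*(¼))*3 = (19/2)*3 = 57/2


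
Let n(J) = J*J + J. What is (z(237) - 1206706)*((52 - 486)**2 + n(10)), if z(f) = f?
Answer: -227378386554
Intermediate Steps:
n(J) = J + J**2 (n(J) = J**2 + J = J + J**2)
(z(237) - 1206706)*((52 - 486)**2 + n(10)) = (237 - 1206706)*((52 - 486)**2 + 10*(1 + 10)) = -1206469*((-434)**2 + 10*11) = -1206469*(188356 + 110) = -1206469*188466 = -227378386554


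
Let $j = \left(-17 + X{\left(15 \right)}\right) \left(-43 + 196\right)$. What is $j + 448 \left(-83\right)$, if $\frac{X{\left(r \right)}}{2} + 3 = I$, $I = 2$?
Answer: $-40091$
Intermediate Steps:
$X{\left(r \right)} = -2$ ($X{\left(r \right)} = -6 + 2 \cdot 2 = -6 + 4 = -2$)
$j = -2907$ ($j = \left(-17 - 2\right) \left(-43 + 196\right) = \left(-19\right) 153 = -2907$)
$j + 448 \left(-83\right) = -2907 + 448 \left(-83\right) = -2907 - 37184 = -40091$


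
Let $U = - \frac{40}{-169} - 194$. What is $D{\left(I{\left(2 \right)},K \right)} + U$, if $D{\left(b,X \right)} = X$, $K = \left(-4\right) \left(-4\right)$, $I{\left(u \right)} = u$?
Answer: $- \frac{30042}{169} \approx -177.76$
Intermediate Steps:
$K = 16$
$U = - \frac{32746}{169}$ ($U = \left(-40\right) \left(- \frac{1}{169}\right) - 194 = \frac{40}{169} - 194 = - \frac{32746}{169} \approx -193.76$)
$D{\left(I{\left(2 \right)},K \right)} + U = 16 - \frac{32746}{169} = - \frac{30042}{169}$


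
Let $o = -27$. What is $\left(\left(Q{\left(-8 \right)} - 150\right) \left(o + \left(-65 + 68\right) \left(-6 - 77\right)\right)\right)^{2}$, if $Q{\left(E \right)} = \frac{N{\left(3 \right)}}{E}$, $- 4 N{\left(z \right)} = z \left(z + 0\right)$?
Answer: $\frac{109282475241}{64} \approx 1.7075 \cdot 10^{9}$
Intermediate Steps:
$N{\left(z \right)} = - \frac{z^{2}}{4}$ ($N{\left(z \right)} = - \frac{z \left(z + 0\right)}{4} = - \frac{z z}{4} = - \frac{z^{2}}{4}$)
$Q{\left(E \right)} = - \frac{9}{4 E}$ ($Q{\left(E \right)} = \frac{\left(- \frac{1}{4}\right) 3^{2}}{E} = \frac{\left(- \frac{1}{4}\right) 9}{E} = - \frac{9}{4 E}$)
$\left(\left(Q{\left(-8 \right)} - 150\right) \left(o + \left(-65 + 68\right) \left(-6 - 77\right)\right)\right)^{2} = \left(\left(- \frac{9}{4 \left(-8\right)} - 150\right) \left(-27 + \left(-65 + 68\right) \left(-6 - 77\right)\right)\right)^{2} = \left(\left(\left(- \frac{9}{4}\right) \left(- \frac{1}{8}\right) - 150\right) \left(-27 + 3 \left(-83\right)\right)\right)^{2} = \left(\left(\frac{9}{32} - 150\right) \left(-27 - 249\right)\right)^{2} = \left(\left(- \frac{4791}{32}\right) \left(-276\right)\right)^{2} = \left(\frac{330579}{8}\right)^{2} = \frac{109282475241}{64}$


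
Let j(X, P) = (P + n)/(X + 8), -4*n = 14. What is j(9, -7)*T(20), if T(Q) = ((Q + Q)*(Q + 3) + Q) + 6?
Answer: -9933/17 ≈ -584.29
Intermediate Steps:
n = -7/2 (n = -1/4*14 = -7/2 ≈ -3.5000)
j(X, P) = (-7/2 + P)/(8 + X) (j(X, P) = (P - 7/2)/(X + 8) = (-7/2 + P)/(8 + X))
T(Q) = 6 + Q + 2*Q*(3 + Q) (T(Q) = ((2*Q)*(3 + Q) + Q) + 6 = (2*Q*(3 + Q) + Q) + 6 = (Q + 2*Q*(3 + Q)) + 6 = 6 + Q + 2*Q*(3 + Q))
j(9, -7)*T(20) = ((-7/2 - 7)/(8 + 9))*(6 + 2*20**2 + 7*20) = (-21/2/17)*(6 + 2*400 + 140) = ((1/17)*(-21/2))*(6 + 800 + 140) = -21/34*946 = -9933/17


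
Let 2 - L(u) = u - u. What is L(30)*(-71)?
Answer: -142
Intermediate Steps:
L(u) = 2 (L(u) = 2 - (u - u) = 2 - 1*0 = 2 + 0 = 2)
L(30)*(-71) = 2*(-71) = -142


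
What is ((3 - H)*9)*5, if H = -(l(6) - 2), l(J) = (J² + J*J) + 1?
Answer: 3330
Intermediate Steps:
l(J) = 1 + 2*J² (l(J) = (J² + J²) + 1 = 2*J² + 1 = 1 + 2*J²)
H = -71 (H = -((1 + 2*6²) - 2) = -((1 + 2*36) - 2) = -((1 + 72) - 2) = -(73 - 2) = -1*71 = -71)
((3 - H)*9)*5 = ((3 - 1*(-71))*9)*5 = ((3 + 71)*9)*5 = (74*9)*5 = 666*5 = 3330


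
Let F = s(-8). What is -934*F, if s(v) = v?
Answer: 7472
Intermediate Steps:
F = -8
-934*F = -934*(-8) = 7472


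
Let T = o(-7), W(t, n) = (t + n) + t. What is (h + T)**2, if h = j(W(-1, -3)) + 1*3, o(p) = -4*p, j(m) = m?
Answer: 676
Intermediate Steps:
W(t, n) = n + 2*t (W(t, n) = (n + t) + t = n + 2*t)
T = 28 (T = -4*(-7) = 28)
h = -2 (h = (-3 + 2*(-1)) + 1*3 = (-3 - 2) + 3 = -5 + 3 = -2)
(h + T)**2 = (-2 + 28)**2 = 26**2 = 676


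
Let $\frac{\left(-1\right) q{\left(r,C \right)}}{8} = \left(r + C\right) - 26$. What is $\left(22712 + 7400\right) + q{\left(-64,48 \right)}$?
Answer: $30448$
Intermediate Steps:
$q{\left(r,C \right)} = 208 - 8 C - 8 r$ ($q{\left(r,C \right)} = - 8 \left(\left(r + C\right) - 26\right) = - 8 \left(\left(C + r\right) - 26\right) = - 8 \left(-26 + C + r\right) = 208 - 8 C - 8 r$)
$\left(22712 + 7400\right) + q{\left(-64,48 \right)} = \left(22712 + 7400\right) - -336 = 30112 + \left(208 - 384 + 512\right) = 30112 + 336 = 30448$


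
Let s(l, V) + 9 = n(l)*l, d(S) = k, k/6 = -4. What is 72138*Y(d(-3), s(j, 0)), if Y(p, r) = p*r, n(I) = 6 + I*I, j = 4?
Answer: -136773648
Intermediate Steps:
k = -24 (k = 6*(-4) = -24)
d(S) = -24
n(I) = 6 + I**2
s(l, V) = -9 + l*(6 + l**2) (s(l, V) = -9 + (6 + l**2)*l = -9 + l*(6 + l**2))
72138*Y(d(-3), s(j, 0)) = 72138*(-24*(-9 + 4*(6 + 4**2))) = 72138*(-24*(-9 + 4*(6 + 16))) = 72138*(-24*(-9 + 4*22)) = 72138*(-24*(-9 + 88)) = 72138*(-24*79) = 72138*(-1896) = -136773648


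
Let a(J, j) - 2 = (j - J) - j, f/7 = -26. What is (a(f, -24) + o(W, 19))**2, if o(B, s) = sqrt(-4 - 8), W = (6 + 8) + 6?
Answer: 33844 + 736*I*sqrt(3) ≈ 33844.0 + 1274.8*I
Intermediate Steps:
f = -182 (f = 7*(-26) = -182)
W = 20 (W = 14 + 6 = 20)
o(B, s) = 2*I*sqrt(3) (o(B, s) = sqrt(-12) = 2*I*sqrt(3))
a(J, j) = 2 - J (a(J, j) = 2 + ((j - J) - j) = 2 - J)
(a(f, -24) + o(W, 19))**2 = ((2 - 1*(-182)) + 2*I*sqrt(3))**2 = ((2 + 182) + 2*I*sqrt(3))**2 = (184 + 2*I*sqrt(3))**2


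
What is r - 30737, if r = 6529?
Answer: -24208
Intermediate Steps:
r - 30737 = 6529 - 30737 = -24208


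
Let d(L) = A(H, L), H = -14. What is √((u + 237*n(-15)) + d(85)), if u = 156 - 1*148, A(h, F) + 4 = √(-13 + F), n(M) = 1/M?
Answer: √(-295 + 150*√2)/5 ≈ 1.8206*I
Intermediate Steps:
A(h, F) = -4 + √(-13 + F)
u = 8 (u = 156 - 148 = 8)
d(L) = -4 + √(-13 + L)
√((u + 237*n(-15)) + d(85)) = √((8 + 237/(-15)) + (-4 + √(-13 + 85))) = √((8 + 237*(-1/15)) + (-4 + √72)) = √((8 - 79/5) + (-4 + 6*√2)) = √(-39/5 + (-4 + 6*√2)) = √(-59/5 + 6*√2)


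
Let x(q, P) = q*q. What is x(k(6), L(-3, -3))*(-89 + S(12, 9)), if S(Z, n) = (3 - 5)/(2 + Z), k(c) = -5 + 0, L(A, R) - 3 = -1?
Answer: -15600/7 ≈ -2228.6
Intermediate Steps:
L(A, R) = 2 (L(A, R) = 3 - 1 = 2)
k(c) = -5
x(q, P) = q²
S(Z, n) = -2/(2 + Z)
x(k(6), L(-3, -3))*(-89 + S(12, 9)) = (-5)²*(-89 - 2/(2 + 12)) = 25*(-89 - 2/14) = 25*(-89 - 2*1/14) = 25*(-89 - ⅐) = 25*(-624/7) = -15600/7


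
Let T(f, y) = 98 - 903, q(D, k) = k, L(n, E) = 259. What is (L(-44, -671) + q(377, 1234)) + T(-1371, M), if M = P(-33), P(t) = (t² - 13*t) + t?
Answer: 688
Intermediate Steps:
P(t) = t² - 12*t
M = 1485 (M = -33*(-12 - 33) = -33*(-45) = 1485)
T(f, y) = -805
(L(-44, -671) + q(377, 1234)) + T(-1371, M) = (259 + 1234) - 805 = 1493 - 805 = 688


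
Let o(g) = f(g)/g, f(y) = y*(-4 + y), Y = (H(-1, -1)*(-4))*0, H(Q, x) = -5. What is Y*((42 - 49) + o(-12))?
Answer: 0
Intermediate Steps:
Y = 0 (Y = -5*(-4)*0 = 20*0 = 0)
o(g) = -4 + g (o(g) = (g*(-4 + g))/g = -4 + g)
Y*((42 - 49) + o(-12)) = 0*((42 - 49) + (-4 - 12)) = 0*(-7 - 16) = 0*(-23) = 0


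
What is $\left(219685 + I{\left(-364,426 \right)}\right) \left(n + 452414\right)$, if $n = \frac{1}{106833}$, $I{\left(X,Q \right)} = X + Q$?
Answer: $\frac{3540325228469887}{35611} \approx 9.9417 \cdot 10^{10}$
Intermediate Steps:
$I{\left(X,Q \right)} = Q + X$
$n = \frac{1}{106833} \approx 9.3604 \cdot 10^{-6}$
$\left(219685 + I{\left(-364,426 \right)}\right) \left(n + 452414\right) = \left(219685 + \left(426 - 364\right)\right) \left(\frac{1}{106833} + 452414\right) = \left(219685 + 62\right) \frac{48332744863}{106833} = 219747 \cdot \frac{48332744863}{106833} = \frac{3540325228469887}{35611}$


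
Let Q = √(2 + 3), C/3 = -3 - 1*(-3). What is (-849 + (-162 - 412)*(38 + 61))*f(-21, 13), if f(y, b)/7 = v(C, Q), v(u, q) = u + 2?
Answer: -807450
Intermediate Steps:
C = 0 (C = 3*(-3 - 1*(-3)) = 3*(-3 + 3) = 3*0 = 0)
Q = √5 ≈ 2.2361
v(u, q) = 2 + u
f(y, b) = 14 (f(y, b) = 7*(2 + 0) = 7*2 = 14)
(-849 + (-162 - 412)*(38 + 61))*f(-21, 13) = (-849 + (-162 - 412)*(38 + 61))*14 = (-849 - 574*99)*14 = (-849 - 56826)*14 = -57675*14 = -807450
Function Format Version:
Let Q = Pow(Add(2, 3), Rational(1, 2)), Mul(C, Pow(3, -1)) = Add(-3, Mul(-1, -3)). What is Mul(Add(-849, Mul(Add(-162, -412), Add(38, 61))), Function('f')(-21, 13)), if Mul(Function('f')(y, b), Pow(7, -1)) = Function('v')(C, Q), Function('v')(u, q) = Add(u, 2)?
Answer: -807450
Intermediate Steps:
C = 0 (C = Mul(3, Add(-3, Mul(-1, -3))) = Mul(3, Add(-3, 3)) = Mul(3, 0) = 0)
Q = Pow(5, Rational(1, 2)) ≈ 2.2361
Function('v')(u, q) = Add(2, u)
Function('f')(y, b) = 14 (Function('f')(y, b) = Mul(7, Add(2, 0)) = Mul(7, 2) = 14)
Mul(Add(-849, Mul(Add(-162, -412), Add(38, 61))), Function('f')(-21, 13)) = Mul(Add(-849, Mul(Add(-162, -412), Add(38, 61))), 14) = Mul(Add(-849, Mul(-574, 99)), 14) = Mul(Add(-849, -56826), 14) = Mul(-57675, 14) = -807450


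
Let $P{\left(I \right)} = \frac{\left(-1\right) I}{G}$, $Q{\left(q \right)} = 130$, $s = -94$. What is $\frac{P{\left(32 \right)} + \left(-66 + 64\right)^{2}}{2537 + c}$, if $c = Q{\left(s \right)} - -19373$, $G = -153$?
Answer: $\frac{161}{843030} \approx 0.00019098$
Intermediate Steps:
$P{\left(I \right)} = \frac{I}{153}$ ($P{\left(I \right)} = \frac{\left(-1\right) I}{-153} = - I \left(- \frac{1}{153}\right) = \frac{I}{153}$)
$c = 19503$ ($c = 130 - -19373 = 130 + 19373 = 19503$)
$\frac{P{\left(32 \right)} + \left(-66 + 64\right)^{2}}{2537 + c} = \frac{\frac{1}{153} \cdot 32 + \left(-66 + 64\right)^{2}}{2537 + 19503} = \frac{\frac{32}{153} + \left(-2\right)^{2}}{22040} = \left(\frac{32}{153} + 4\right) \frac{1}{22040} = \frac{644}{153} \cdot \frac{1}{22040} = \frac{161}{843030}$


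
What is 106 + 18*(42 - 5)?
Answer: 772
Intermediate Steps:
106 + 18*(42 - 5) = 106 + 18*37 = 106 + 666 = 772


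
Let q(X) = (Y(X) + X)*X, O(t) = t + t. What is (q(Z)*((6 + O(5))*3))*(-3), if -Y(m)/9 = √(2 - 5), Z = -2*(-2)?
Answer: -2304 + 5184*I*√3 ≈ -2304.0 + 8979.0*I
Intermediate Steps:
Z = 4
O(t) = 2*t
Y(m) = -9*I*√3 (Y(m) = -9*√(2 - 5) = -9*I*√3)
q(X) = X*(X - 9*I*√3) (q(X) = (-9*I*√3 + X)*X = (X - 9*I*√3)*X = X*(X - 9*I*√3))
(q(Z)*((6 + O(5))*3))*(-3) = ((4*(4 - 9*I*√3))*((6 + 2*5)*3))*(-3) = ((16 - 36*I*√3)*((6 + 10)*3))*(-3) = ((16 - 36*I*√3)*(16*3))*(-3) = ((16 - 36*I*√3)*48)*(-3) = (768 - 1728*I*√3)*(-3) = -2304 + 5184*I*√3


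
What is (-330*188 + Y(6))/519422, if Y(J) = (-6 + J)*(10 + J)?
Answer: -31020/259711 ≈ -0.11944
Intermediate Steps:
(-330*188 + Y(6))/519422 = (-330*188 + (-60 + 6² + 4*6))/519422 = (-62040 + (-60 + 36 + 24))*(1/519422) = (-62040 + 0)*(1/519422) = -62040*1/519422 = -31020/259711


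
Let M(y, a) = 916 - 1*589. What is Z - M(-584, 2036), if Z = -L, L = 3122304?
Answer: -3122631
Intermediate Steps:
M(y, a) = 327 (M(y, a) = 916 - 589 = 327)
Z = -3122304 (Z = -1*3122304 = -3122304)
Z - M(-584, 2036) = -3122304 - 1*327 = -3122304 - 327 = -3122631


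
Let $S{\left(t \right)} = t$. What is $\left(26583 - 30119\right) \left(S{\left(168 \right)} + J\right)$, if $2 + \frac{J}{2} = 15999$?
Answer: $-113724832$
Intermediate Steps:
$J = 31994$ ($J = -4 + 2 \cdot 15999 = -4 + 31998 = 31994$)
$\left(26583 - 30119\right) \left(S{\left(168 \right)} + J\right) = \left(26583 - 30119\right) \left(168 + 31994\right) = \left(-3536\right) 32162 = -113724832$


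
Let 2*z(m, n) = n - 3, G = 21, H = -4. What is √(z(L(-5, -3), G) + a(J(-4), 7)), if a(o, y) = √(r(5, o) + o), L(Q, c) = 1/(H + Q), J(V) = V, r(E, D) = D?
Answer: √(9 + 2*I*√2) ≈ 3.0359 + 0.46582*I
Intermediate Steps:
L(Q, c) = 1/(-4 + Q)
z(m, n) = -3/2 + n/2 (z(m, n) = (n - 3)/2 = (-3 + n)/2 = -3/2 + n/2)
a(o, y) = √2*√o (a(o, y) = √(o + o) = √(2*o) = √2*√o)
√(z(L(-5, -3), G) + a(J(-4), 7)) = √((-3/2 + (½)*21) + √2*√(-4)) = √((-3/2 + 21/2) + √2*(2*I)) = √(9 + 2*I*√2)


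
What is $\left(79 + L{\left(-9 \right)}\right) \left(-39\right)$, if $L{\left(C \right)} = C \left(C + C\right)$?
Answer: $-9399$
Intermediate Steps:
$L{\left(C \right)} = 2 C^{2}$ ($L{\left(C \right)} = C 2 C = 2 C^{2}$)
$\left(79 + L{\left(-9 \right)}\right) \left(-39\right) = \left(79 + 2 \left(-9\right)^{2}\right) \left(-39\right) = \left(79 + 2 \cdot 81\right) \left(-39\right) = \left(79 + 162\right) \left(-39\right) = 241 \left(-39\right) = -9399$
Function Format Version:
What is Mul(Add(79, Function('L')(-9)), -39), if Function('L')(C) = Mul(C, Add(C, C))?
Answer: -9399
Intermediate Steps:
Function('L')(C) = Mul(2, Pow(C, 2)) (Function('L')(C) = Mul(C, Mul(2, C)) = Mul(2, Pow(C, 2)))
Mul(Add(79, Function('L')(-9)), -39) = Mul(Add(79, Mul(2, Pow(-9, 2))), -39) = Mul(Add(79, Mul(2, 81)), -39) = Mul(Add(79, 162), -39) = Mul(241, -39) = -9399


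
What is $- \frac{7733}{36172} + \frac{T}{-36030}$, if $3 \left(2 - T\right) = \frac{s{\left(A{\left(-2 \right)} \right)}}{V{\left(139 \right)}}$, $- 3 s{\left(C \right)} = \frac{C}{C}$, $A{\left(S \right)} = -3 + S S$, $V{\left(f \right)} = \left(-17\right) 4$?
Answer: $- \frac{42639918059}{199401405480} \approx -0.21384$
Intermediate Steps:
$V{\left(f \right)} = -68$
$A{\left(S \right)} = -3 + S^{2}$
$s{\left(C \right)} = - \frac{1}{3}$ ($s{\left(C \right)} = - \frac{C \frac{1}{C}}{3} = \left(- \frac{1}{3}\right) 1 = - \frac{1}{3}$)
$T = \frac{1223}{612}$ ($T = 2 - \frac{\left(- \frac{1}{3}\right) \frac{1}{-68}}{3} = 2 - \frac{\left(- \frac{1}{3}\right) \left(- \frac{1}{68}\right)}{3} = 2 - \frac{1}{612} = \frac{1223}{612} \approx 1.9984$)
$- \frac{7733}{36172} + \frac{T}{-36030} = - \frac{7733}{36172} + \frac{1223}{612 \left(-36030\right)} = \left(-7733\right) \frac{1}{36172} + \frac{1223}{612} \left(- \frac{1}{36030}\right) = - \frac{7733}{36172} - \frac{1223}{22050360} = - \frac{42639918059}{199401405480}$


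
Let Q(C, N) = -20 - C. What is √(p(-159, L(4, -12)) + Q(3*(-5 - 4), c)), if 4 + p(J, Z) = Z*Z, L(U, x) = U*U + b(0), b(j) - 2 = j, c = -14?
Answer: √327 ≈ 18.083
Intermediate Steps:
b(j) = 2 + j
L(U, x) = 2 + U² (L(U, x) = U*U + (2 + 0) = U² + 2 = 2 + U²)
p(J, Z) = -4 + Z² (p(J, Z) = -4 + Z*Z = -4 + Z²)
√(p(-159, L(4, -12)) + Q(3*(-5 - 4), c)) = √((-4 + (2 + 4²)²) + (-20 - 3*(-5 - 4))) = √((-4 + (2 + 16)²) + (-20 - 3*(-9))) = √((-4 + 18²) + (-20 - 1*(-27))) = √((-4 + 324) + (-20 + 27)) = √(320 + 7) = √327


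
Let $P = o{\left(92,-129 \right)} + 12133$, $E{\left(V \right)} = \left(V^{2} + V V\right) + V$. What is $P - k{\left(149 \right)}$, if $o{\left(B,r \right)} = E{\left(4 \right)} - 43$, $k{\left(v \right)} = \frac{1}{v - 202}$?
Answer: $\frac{642679}{53} \approx 12126.0$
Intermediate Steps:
$E{\left(V \right)} = V + 2 V^{2}$ ($E{\left(V \right)} = \left(V^{2} + V^{2}\right) + V = 2 V^{2} + V = V + 2 V^{2}$)
$k{\left(v \right)} = \frac{1}{-202 + v}$
$o{\left(B,r \right)} = -7$ ($o{\left(B,r \right)} = 4 \left(1 + 2 \cdot 4\right) - 43 = 4 \left(1 + 8\right) - 43 = 4 \cdot 9 - 43 = 36 - 43 = -7$)
$P = 12126$ ($P = -7 + 12133 = 12126$)
$P - k{\left(149 \right)} = 12126 - \frac{1}{-202 + 149} = 12126 - \frac{1}{-53} = 12126 - - \frac{1}{53} = 12126 + \frac{1}{53} = \frac{642679}{53}$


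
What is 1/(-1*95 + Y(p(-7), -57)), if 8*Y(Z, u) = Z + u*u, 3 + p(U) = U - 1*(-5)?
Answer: 2/621 ≈ 0.0032206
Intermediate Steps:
p(U) = 2 + U (p(U) = -3 + (U - 1*(-5)) = -3 + (U + 5) = -3 + (5 + U) = 2 + U)
Y(Z, u) = Z/8 + u²/8 (Y(Z, u) = (Z + u*u)/8 = (Z + u²)/8 = Z/8 + u²/8)
1/(-1*95 + Y(p(-7), -57)) = 1/(-1*95 + ((2 - 7)/8 + (⅛)*(-57)²)) = 1/(-95 + ((⅛)*(-5) + (⅛)*3249)) = 1/(-95 + (-5/8 + 3249/8)) = 1/(-95 + 811/2) = 1/(621/2) = 2/621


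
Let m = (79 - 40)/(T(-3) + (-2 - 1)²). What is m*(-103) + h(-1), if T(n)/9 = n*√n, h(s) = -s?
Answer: (-1336*I + 9*√3)/(3*(I + 3*√3)) ≈ -14.94 - 82.829*I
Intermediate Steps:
T(n) = 9*n^(3/2) (T(n) = 9*(n*√n) = 9*n^(3/2))
m = 39/(9 - 27*I*√3) (m = (79 - 40)/(9*(-3)^(3/2) + (-2 - 1)²) = 39/(9*(-3*I*√3) + (-3)²) = 39/(-27*I*√3 + 9) = 39/(9 - 27*I*√3) ≈ 0.15476 + 0.80417*I)
m*(-103) + h(-1) = (13/84 + 13*I*√3/28)*(-103) - 1*(-1) = (-1339/84 - 1339*I*√3/28) + 1 = -1255/84 - 1339*I*√3/28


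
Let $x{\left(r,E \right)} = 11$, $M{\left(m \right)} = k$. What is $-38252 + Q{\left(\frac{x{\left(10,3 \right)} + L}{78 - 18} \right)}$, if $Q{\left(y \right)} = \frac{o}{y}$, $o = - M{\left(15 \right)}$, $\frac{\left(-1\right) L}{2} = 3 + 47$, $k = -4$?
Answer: $- \frac{3404668}{89} \approx -38255.0$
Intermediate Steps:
$M{\left(m \right)} = -4$
$L = -100$ ($L = - 2 \left(3 + 47\right) = \left(-2\right) 50 = -100$)
$o = 4$ ($o = \left(-1\right) \left(-4\right) = 4$)
$Q{\left(y \right)} = \frac{4}{y}$
$-38252 + Q{\left(\frac{x{\left(10,3 \right)} + L}{78 - 18} \right)} = -38252 + \frac{4}{\left(11 - 100\right) \frac{1}{78 - 18}} = -38252 + \frac{4}{\left(-89\right) \frac{1}{60}} = -38252 + \frac{4}{- \frac{89}{60}} = -38252 + 4 \left(- \frac{60}{89}\right) = -38252 - \frac{240}{89} = - \frac{3404668}{89}$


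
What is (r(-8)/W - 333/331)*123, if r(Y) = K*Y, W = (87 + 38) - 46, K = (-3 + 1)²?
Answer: -4538577/26149 ≈ -173.57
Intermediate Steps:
K = 4 (K = (-2)² = 4)
W = 79 (W = 125 - 46 = 79)
r(Y) = 4*Y
(r(-8)/W - 333/331)*123 = ((4*(-8))/79 - 333/331)*123 = (-32*1/79 - 333*1/331)*123 = (-32/79 - 333/331)*123 = -36899/26149*123 = -4538577/26149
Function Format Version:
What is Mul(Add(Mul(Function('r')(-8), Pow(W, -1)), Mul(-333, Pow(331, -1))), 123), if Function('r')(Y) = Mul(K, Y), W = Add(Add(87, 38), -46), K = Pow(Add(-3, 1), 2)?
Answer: Rational(-4538577, 26149) ≈ -173.57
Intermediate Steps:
K = 4 (K = Pow(-2, 2) = 4)
W = 79 (W = Add(125, -46) = 79)
Function('r')(Y) = Mul(4, Y)
Mul(Add(Mul(Function('r')(-8), Pow(W, -1)), Mul(-333, Pow(331, -1))), 123) = Mul(Add(Mul(Mul(4, -8), Pow(79, -1)), Mul(-333, Pow(331, -1))), 123) = Mul(Add(Mul(-32, Rational(1, 79)), Mul(-333, Rational(1, 331))), 123) = Mul(Add(Rational(-32, 79), Rational(-333, 331)), 123) = Mul(Rational(-36899, 26149), 123) = Rational(-4538577, 26149)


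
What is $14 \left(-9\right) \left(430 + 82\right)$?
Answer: $-64512$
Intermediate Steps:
$14 \left(-9\right) \left(430 + 82\right) = \left(-126\right) 512 = -64512$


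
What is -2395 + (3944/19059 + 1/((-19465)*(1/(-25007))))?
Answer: -52232467556/21822555 ≈ -2393.5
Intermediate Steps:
-2395 + (3944/19059 + 1/((-19465)*(1/(-25007)))) = -2395 + (3944*(1/19059) - 1/(19465*(-1/25007))) = -2395 + (3944/19059 - 1/19465*(-25007)) = -2395 + (3944/19059 + 1471/1145) = -2395 + 32551669/21822555 = -52232467556/21822555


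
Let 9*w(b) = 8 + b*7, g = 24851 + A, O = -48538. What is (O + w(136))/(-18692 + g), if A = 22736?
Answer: -145294/86685 ≈ -1.6761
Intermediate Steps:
g = 47587 (g = 24851 + 22736 = 47587)
w(b) = 8/9 + 7*b/9 (w(b) = (8 + b*7)/9 = (8 + 7*b)/9 = 8/9 + 7*b/9)
(O + w(136))/(-18692 + g) = (-48538 + (8/9 + (7/9)*136))/(-18692 + 47587) = (-48538 + (8/9 + 952/9))/28895 = (-48538 + 320/3)*(1/28895) = -145294/3*1/28895 = -145294/86685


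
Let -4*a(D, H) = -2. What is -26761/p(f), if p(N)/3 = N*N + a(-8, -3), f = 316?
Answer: -53522/599139 ≈ -0.089332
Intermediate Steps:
a(D, H) = ½ (a(D, H) = -¼*(-2) = ½)
p(N) = 3/2 + 3*N² (p(N) = 3*(N*N + ½) = 3*(N² + ½) = 3*(½ + N²) = 3/2 + 3*N²)
-26761/p(f) = -26761/(3/2 + 3*316²) = -26761/(3/2 + 3*99856) = -26761/(3/2 + 299568) = -26761/599139/2 = -26761*2/599139 = -53522/599139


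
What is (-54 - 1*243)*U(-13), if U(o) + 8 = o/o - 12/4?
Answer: 2970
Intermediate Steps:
U(o) = -10 (U(o) = -8 + (o/o - 12/4) = -8 + (1 - 12*¼) = -8 + (1 - 3) = -8 - 2 = -10)
(-54 - 1*243)*U(-13) = (-54 - 1*243)*(-10) = (-54 - 243)*(-10) = -297*(-10) = 2970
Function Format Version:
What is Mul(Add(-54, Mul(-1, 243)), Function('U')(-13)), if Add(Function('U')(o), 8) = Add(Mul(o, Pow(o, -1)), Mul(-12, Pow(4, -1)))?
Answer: 2970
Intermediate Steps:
Function('U')(o) = -10 (Function('U')(o) = Add(-8, Add(Mul(o, Pow(o, -1)), Mul(-12, Pow(4, -1)))) = Add(-8, Add(1, Mul(-12, Rational(1, 4)))) = Add(-8, Add(1, -3)) = Add(-8, -2) = -10)
Mul(Add(-54, Mul(-1, 243)), Function('U')(-13)) = Mul(Add(-54, Mul(-1, 243)), -10) = Mul(Add(-54, -243), -10) = Mul(-297, -10) = 2970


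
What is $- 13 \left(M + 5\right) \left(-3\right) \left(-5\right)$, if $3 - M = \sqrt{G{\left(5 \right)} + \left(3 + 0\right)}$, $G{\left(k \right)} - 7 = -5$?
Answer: $-1560 + 195 \sqrt{5} \approx -1124.0$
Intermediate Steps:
$G{\left(k \right)} = 2$ ($G{\left(k \right)} = 7 - 5 = 2$)
$M = 3 - \sqrt{5}$ ($M = 3 - \sqrt{2 + \left(3 + 0\right)} = 3 - \sqrt{2 + 3} = 3 - \sqrt{5} \approx 0.76393$)
$- 13 \left(M + 5\right) \left(-3\right) \left(-5\right) = - 13 \left(\left(3 - \sqrt{5}\right) + 5\right) \left(-3\right) \left(-5\right) = - 13 \left(8 - \sqrt{5}\right) \left(-3\right) \left(-5\right) = - 13 \left(-24 + 3 \sqrt{5}\right) \left(-5\right) = \left(312 - 39 \sqrt{5}\right) \left(-5\right) = -1560 + 195 \sqrt{5}$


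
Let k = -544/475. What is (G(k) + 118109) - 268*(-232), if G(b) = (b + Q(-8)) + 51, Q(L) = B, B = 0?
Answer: 85659056/475 ≈ 1.8033e+5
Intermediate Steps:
k = -544/475 (k = -544*1/475 = -544/475 ≈ -1.1453)
Q(L) = 0
G(b) = 51 + b (G(b) = (b + 0) + 51 = b + 51 = 51 + b)
(G(k) + 118109) - 268*(-232) = ((51 - 544/475) + 118109) - 268*(-232) = (23681/475 + 118109) + 62176 = 56125456/475 + 62176 = 85659056/475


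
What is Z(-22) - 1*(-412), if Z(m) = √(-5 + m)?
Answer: 412 + 3*I*√3 ≈ 412.0 + 5.1962*I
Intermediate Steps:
Z(-22) - 1*(-412) = √(-5 - 22) - 1*(-412) = √(-27) + 412 = 3*I*√3 + 412 = 412 + 3*I*√3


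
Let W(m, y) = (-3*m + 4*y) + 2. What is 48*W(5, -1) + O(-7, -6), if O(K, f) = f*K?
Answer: -774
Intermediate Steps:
W(m, y) = 2 - 3*m + 4*y
O(K, f) = K*f
48*W(5, -1) + O(-7, -6) = 48*(2 - 3*5 + 4*(-1)) - 7*(-6) = 48*(2 - 15 - 4) + 42 = 48*(-17) + 42 = -816 + 42 = -774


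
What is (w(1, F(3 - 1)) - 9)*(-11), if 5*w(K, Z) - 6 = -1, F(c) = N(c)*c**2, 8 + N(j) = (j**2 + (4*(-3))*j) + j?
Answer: 88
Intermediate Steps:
N(j) = -8 + j**2 - 11*j (N(j) = -8 + ((j**2 + (4*(-3))*j) + j) = -8 + ((j**2 - 12*j) + j) = -8 + (j**2 - 11*j) = -8 + j**2 - 11*j)
F(c) = c**2*(-8 + c**2 - 11*c) (F(c) = (-8 + c**2 - 11*c)*c**2 = c**2*(-8 + c**2 - 11*c))
w(K, Z) = 1 (w(K, Z) = 6/5 + (1/5)*(-1) = 6/5 - 1/5 = 1)
(w(1, F(3 - 1)) - 9)*(-11) = (1 - 9)*(-11) = -8*(-11) = 88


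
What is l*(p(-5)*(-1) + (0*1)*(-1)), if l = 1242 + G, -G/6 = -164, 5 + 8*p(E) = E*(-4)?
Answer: -16695/4 ≈ -4173.8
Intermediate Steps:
p(E) = -5/8 - E/2 (p(E) = -5/8 + (E*(-4))/8 = -5/8 + (-4*E)/8 = -5/8 - E/2)
G = 984 (G = -6*(-164) = 984)
l = 2226 (l = 1242 + 984 = 2226)
l*(p(-5)*(-1) + (0*1)*(-1)) = 2226*((-5/8 - ½*(-5))*(-1) + (0*1)*(-1)) = 2226*((-5/8 + 5/2)*(-1) + 0*(-1)) = 2226*((15/8)*(-1) + 0) = 2226*(-15/8 + 0) = 2226*(-15/8) = -16695/4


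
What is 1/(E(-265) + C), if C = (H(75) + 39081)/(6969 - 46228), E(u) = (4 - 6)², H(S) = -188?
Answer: 39259/118143 ≈ 0.33230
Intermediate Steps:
E(u) = 4 (E(u) = (-2)² = 4)
C = -38893/39259 (C = (-188 + 39081)/(6969 - 46228) = 38893/(-39259) = 38893*(-1/39259) = -38893/39259 ≈ -0.99068)
1/(E(-265) + C) = 1/(4 - 38893/39259) = 1/(118143/39259) = 39259/118143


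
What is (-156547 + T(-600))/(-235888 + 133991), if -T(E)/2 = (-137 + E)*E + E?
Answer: 1039747/101897 ≈ 10.204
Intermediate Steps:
T(E) = -2*E - 2*E*(-137 + E) (T(E) = -2*((-137 + E)*E + E) = -2*(E*(-137 + E) + E) = -2*(E + E*(-137 + E)) = -2*E - 2*E*(-137 + E))
(-156547 + T(-600))/(-235888 + 133991) = (-156547 + 2*(-600)*(136 - 1*(-600)))/(-235888 + 133991) = (-156547 + 2*(-600)*(136 + 600))/(-101897) = (-156547 + 2*(-600)*736)*(-1/101897) = (-156547 - 883200)*(-1/101897) = -1039747*(-1/101897) = 1039747/101897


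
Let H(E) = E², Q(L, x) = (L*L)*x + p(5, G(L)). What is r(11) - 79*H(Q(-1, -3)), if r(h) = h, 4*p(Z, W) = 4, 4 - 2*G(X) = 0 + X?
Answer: -305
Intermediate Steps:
G(X) = 2 - X/2 (G(X) = 2 - (0 + X)/2 = 2 - X/2)
p(Z, W) = 1 (p(Z, W) = (¼)*4 = 1)
Q(L, x) = 1 + x*L² (Q(L, x) = (L*L)*x + 1 = L²*x + 1 = x*L² + 1 = 1 + x*L²)
r(11) - 79*H(Q(-1, -3)) = 11 - 79*(1 - 3*(-1)²)² = 11 - 79*(1 - 3*1)² = 11 - 79*(1 - 3)² = 11 - 79*(-2)² = 11 - 79*4 = 11 - 316 = -305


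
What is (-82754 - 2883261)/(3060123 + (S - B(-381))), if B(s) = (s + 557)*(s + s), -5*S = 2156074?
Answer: -14830075/13815101 ≈ -1.0735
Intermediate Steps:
S = -2156074/5 (S = -⅕*2156074 = -2156074/5 ≈ -4.3122e+5)
B(s) = 2*s*(557 + s) (B(s) = (557 + s)*(2*s) = 2*s*(557 + s))
(-82754 - 2883261)/(3060123 + (S - B(-381))) = (-82754 - 2883261)/(3060123 + (-2156074/5 - 2*(-381)*(557 - 381))) = -2966015/(3060123 + (-2156074/5 - 2*(-381)*176)) = -2966015/(3060123 + (-2156074/5 - 1*(-134112))) = -2966015/(3060123 + (-2156074/5 + 134112)) = -2966015/(3060123 - 1485514/5) = -2966015/13815101/5 = -2966015*5/13815101 = -14830075/13815101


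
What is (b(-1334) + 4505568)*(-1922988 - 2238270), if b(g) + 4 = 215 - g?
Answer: -18755260028154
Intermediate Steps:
b(g) = 211 - g (b(g) = -4 + (215 - g) = 211 - g)
(b(-1334) + 4505568)*(-1922988 - 2238270) = ((211 - 1*(-1334)) + 4505568)*(-1922988 - 2238270) = ((211 + 1334) + 4505568)*(-4161258) = (1545 + 4505568)*(-4161258) = 4507113*(-4161258) = -18755260028154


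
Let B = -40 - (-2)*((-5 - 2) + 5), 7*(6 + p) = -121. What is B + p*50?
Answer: -8458/7 ≈ -1208.3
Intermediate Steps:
p = -163/7 (p = -6 + (⅐)*(-121) = -6 - 121/7 = -163/7 ≈ -23.286)
B = -44 (B = -40 - (-2)*(-7 + 5) = -40 - (-2)*(-2) = -40 - 1*4 = -40 - 4 = -44)
B + p*50 = -44 - 163/7*50 = -44 - 8150/7 = -8458/7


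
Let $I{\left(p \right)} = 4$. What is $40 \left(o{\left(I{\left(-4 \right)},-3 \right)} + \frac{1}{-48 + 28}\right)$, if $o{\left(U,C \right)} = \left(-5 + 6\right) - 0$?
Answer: $38$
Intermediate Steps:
$o{\left(U,C \right)} = 1$ ($o{\left(U,C \right)} = 1 + 0 = 1$)
$40 \left(o{\left(I{\left(-4 \right)},-3 \right)} + \frac{1}{-48 + 28}\right) = 40 \left(1 + \frac{1}{-48 + 28}\right) = 40 \left(1 + \frac{1}{-20}\right) = 40 \left(1 - \frac{1}{20}\right) = 40 \cdot \frac{19}{20} = 38$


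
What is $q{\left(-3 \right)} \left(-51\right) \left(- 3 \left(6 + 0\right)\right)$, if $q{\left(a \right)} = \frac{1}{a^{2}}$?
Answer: $102$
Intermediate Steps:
$q{\left(a \right)} = \frac{1}{a^{2}}$
$q{\left(-3 \right)} \left(-51\right) \left(- 3 \left(6 + 0\right)\right) = \frac{1}{9} \left(-51\right) \left(- 3 \left(6 + 0\right)\right) = \frac{1}{9} \left(-51\right) \left(\left(-3\right) 6\right) = \left(- \frac{17}{3}\right) \left(-18\right) = 102$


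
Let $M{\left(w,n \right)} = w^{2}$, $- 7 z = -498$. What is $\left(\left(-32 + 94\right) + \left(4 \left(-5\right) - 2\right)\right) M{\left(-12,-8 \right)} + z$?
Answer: $\frac{40818}{7} \approx 5831.1$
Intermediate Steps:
$z = \frac{498}{7}$ ($z = \left(- \frac{1}{7}\right) \left(-498\right) = \frac{498}{7} \approx 71.143$)
$\left(\left(-32 + 94\right) + \left(4 \left(-5\right) - 2\right)\right) M{\left(-12,-8 \right)} + z = \left(\left(-32 + 94\right) + \left(4 \left(-5\right) - 2\right)\right) \left(-12\right)^{2} + \frac{498}{7} = \left(62 - 22\right) 144 + \frac{498}{7} = 40 \cdot 144 + \frac{498}{7} = 5760 + \frac{498}{7} = \frac{40818}{7}$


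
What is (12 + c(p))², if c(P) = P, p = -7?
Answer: 25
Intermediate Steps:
(12 + c(p))² = (12 - 7)² = 5² = 25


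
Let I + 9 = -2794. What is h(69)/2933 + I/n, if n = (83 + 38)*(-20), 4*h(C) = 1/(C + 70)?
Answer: 571373633/493301270 ≈ 1.1583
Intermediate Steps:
h(C) = 1/(4*(70 + C)) (h(C) = 1/(4*(C + 70)) = 1/(4*(70 + C)))
I = -2803 (I = -9 - 2794 = -2803)
n = -2420 (n = 121*(-20) = -2420)
h(69)/2933 + I/n = (1/(4*(70 + 69)))/2933 - 2803/(-2420) = ((1/4)/139)*(1/2933) - 2803*(-1/2420) = ((1/4)*(1/139))*(1/2933) + 2803/2420 = (1/556)*(1/2933) + 2803/2420 = 1/1630748 + 2803/2420 = 571373633/493301270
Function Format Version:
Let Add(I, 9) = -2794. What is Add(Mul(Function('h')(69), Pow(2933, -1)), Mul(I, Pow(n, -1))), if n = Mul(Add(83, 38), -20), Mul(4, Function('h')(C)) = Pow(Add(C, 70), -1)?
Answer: Rational(571373633, 493301270) ≈ 1.1583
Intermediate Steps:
Function('h')(C) = Mul(Rational(1, 4), Pow(Add(70, C), -1)) (Function('h')(C) = Mul(Rational(1, 4), Pow(Add(C, 70), -1)) = Mul(Rational(1, 4), Pow(Add(70, C), -1)))
I = -2803 (I = Add(-9, -2794) = -2803)
n = -2420 (n = Mul(121, -20) = -2420)
Add(Mul(Function('h')(69), Pow(2933, -1)), Mul(I, Pow(n, -1))) = Add(Mul(Mul(Rational(1, 4), Pow(Add(70, 69), -1)), Pow(2933, -1)), Mul(-2803, Pow(-2420, -1))) = Add(Mul(Mul(Rational(1, 4), Pow(139, -1)), Rational(1, 2933)), Mul(-2803, Rational(-1, 2420))) = Add(Mul(Mul(Rational(1, 4), Rational(1, 139)), Rational(1, 2933)), Rational(2803, 2420)) = Add(Mul(Rational(1, 556), Rational(1, 2933)), Rational(2803, 2420)) = Add(Rational(1, 1630748), Rational(2803, 2420)) = Rational(571373633, 493301270)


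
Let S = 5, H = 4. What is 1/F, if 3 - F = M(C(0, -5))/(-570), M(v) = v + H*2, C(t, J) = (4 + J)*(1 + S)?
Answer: 285/856 ≈ 0.33294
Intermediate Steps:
C(t, J) = 24 + 6*J (C(t, J) = (4 + J)*(1 + 5) = (4 + J)*6 = 24 + 6*J)
M(v) = 8 + v (M(v) = v + 4*2 = v + 8 = 8 + v)
F = 856/285 (F = 3 - (8 + (24 + 6*(-5)))/(-570) = 3 - (8 + (24 - 30))*(-1)/570 = 3 - (8 - 6)*(-1)/570 = 3 - 2*(-1)/570 = 3 - 1*(-1/285) = 3 + 1/285 = 856/285 ≈ 3.0035)
1/F = 1/(856/285) = 285/856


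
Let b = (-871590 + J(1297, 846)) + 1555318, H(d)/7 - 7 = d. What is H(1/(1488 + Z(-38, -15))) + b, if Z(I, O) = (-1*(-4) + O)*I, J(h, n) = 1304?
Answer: 1305764393/1906 ≈ 6.8508e+5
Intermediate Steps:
Z(I, O) = I*(4 + O) (Z(I, O) = (4 + O)*I = I*(4 + O))
H(d) = 49 + 7*d
b = 685032 (b = (-871590 + 1304) + 1555318 = -870286 + 1555318 = 685032)
H(1/(1488 + Z(-38, -15))) + b = (49 + 7/(1488 - 38*(4 - 15))) + 685032 = (49 + 7/(1488 - 38*(-11))) + 685032 = (49 + 7/(1488 + 418)) + 685032 = (49 + 7/1906) + 685032 = 93401/1906 + 685032 = 1305764393/1906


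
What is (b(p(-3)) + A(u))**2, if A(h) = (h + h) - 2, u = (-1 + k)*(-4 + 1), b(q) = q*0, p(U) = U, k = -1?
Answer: 100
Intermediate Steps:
b(q) = 0
u = 6 (u = (-1 - 1)*(-4 + 1) = -2*(-3) = 6)
A(h) = -2 + 2*h (A(h) = 2*h - 2 = -2 + 2*h)
(b(p(-3)) + A(u))**2 = (0 + (-2 + 2*6))**2 = (0 + (-2 + 12))**2 = (0 + 10)**2 = 10**2 = 100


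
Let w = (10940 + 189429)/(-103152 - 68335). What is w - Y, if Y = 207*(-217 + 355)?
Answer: -4898898011/171487 ≈ -28567.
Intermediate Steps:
w = -200369/171487 (w = 200369/(-171487) = 200369*(-1/171487) = -200369/171487 ≈ -1.1684)
Y = 28566 (Y = 207*138 = 28566)
w - Y = -200369/171487 - 1*28566 = -200369/171487 - 28566 = -4898898011/171487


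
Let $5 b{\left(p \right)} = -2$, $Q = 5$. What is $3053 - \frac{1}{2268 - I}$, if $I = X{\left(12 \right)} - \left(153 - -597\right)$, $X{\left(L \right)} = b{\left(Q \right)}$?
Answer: $\frac{46075871}{15092} \approx 3053.0$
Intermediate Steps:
$b{\left(p \right)} = - \frac{2}{5}$ ($b{\left(p \right)} = \frac{1}{5} \left(-2\right) = - \frac{2}{5}$)
$X{\left(L \right)} = - \frac{2}{5}$
$I = - \frac{3752}{5}$ ($I = - \frac{2}{5} - \left(153 - -597\right) = - \frac{2}{5} - \left(153 + 597\right) = - \frac{2}{5} - 750 = - \frac{3752}{5} \approx -750.4$)
$3053 - \frac{1}{2268 - I} = 3053 - \frac{1}{2268 - - \frac{3752}{5}} = 3053 - \frac{1}{2268 + \frac{3752}{5}} = 3053 - \frac{1}{\frac{15092}{5}} = 3053 - \frac{5}{15092} = \frac{46075871}{15092}$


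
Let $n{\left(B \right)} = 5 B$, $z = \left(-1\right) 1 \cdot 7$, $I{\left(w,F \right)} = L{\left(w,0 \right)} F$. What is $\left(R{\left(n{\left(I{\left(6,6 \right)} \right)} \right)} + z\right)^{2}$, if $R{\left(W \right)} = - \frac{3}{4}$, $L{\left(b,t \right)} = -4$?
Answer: $\frac{961}{16} \approx 60.063$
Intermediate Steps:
$I{\left(w,F \right)} = - 4 F$
$z = -7$ ($z = \left(-1\right) 7 = -7$)
$R{\left(W \right)} = - \frac{3}{4}$ ($R{\left(W \right)} = \left(-3\right) \frac{1}{4} = - \frac{3}{4}$)
$\left(R{\left(n{\left(I{\left(6,6 \right)} \right)} \right)} + z\right)^{2} = \left(- \frac{3}{4} - 7\right)^{2} = \left(- \frac{31}{4}\right)^{2} = \frac{961}{16}$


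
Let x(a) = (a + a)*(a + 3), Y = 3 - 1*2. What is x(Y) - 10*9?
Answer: -82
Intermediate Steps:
Y = 1 (Y = 3 - 2 = 1)
x(a) = 2*a*(3 + a) (x(a) = (2*a)*(3 + a) = 2*a*(3 + a))
x(Y) - 10*9 = 2*1*(3 + 1) - 10*9 = 2*1*4 - 90 = 8 - 90 = -82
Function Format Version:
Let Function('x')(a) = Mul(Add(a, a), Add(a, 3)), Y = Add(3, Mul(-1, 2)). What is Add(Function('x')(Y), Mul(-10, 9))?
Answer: -82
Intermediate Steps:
Y = 1 (Y = Add(3, -2) = 1)
Function('x')(a) = Mul(2, a, Add(3, a)) (Function('x')(a) = Mul(Mul(2, a), Add(3, a)) = Mul(2, a, Add(3, a)))
Add(Function('x')(Y), Mul(-10, 9)) = Add(Mul(2, 1, Add(3, 1)), Mul(-10, 9)) = Add(Mul(2, 1, 4), -90) = Add(8, -90) = -82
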